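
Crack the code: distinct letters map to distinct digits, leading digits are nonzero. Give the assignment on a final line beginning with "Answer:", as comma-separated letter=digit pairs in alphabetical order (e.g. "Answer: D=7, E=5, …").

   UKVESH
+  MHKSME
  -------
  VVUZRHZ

Step 1. [col 1: H + E ≡ Z (mod 10)] no forcing yet in column 1 (carry-in 0); H=9 is free and consistent — try it, so H=9.
Step 2. [V] V is the leading digit of a 7-digit sum of two 6-digit numbers; the final carry is exactly 1 ⇒ V=1.
Step 3. [col 1: H + E ≡ Z (mod 10)] several values work for Z in column 1 (H + E ≡ Z (mod 10), carry-in 0); try Z=7 ⇒ Z=7.
Step 4. [col 1: H + E ≡ Z (mod 10)] column 1: given H=9, Z=7, carry-in 0, and digits 1,7,9 already taken and all letters distinct, H+E≡Z (mod 10) forces E=8, so E=8.
Step 5. [col 2: S + M ≡ H (mod 10)] several values work for S in column 2 (S + M ≡ H (mod 10), carry-in 1); try S=2. So S=2.
Step 6. [col 2: S + M ≡ H (mod 10)] in column 2 we have S+M≡H with carry-in 1; given S=2, H=9 and digits 1,2,7,8,9 already taken and all letters distinct, that pins M to 6. So M=6.
Step 7. [col 3: E + S ≡ R (mod 10)] column 3: given E=8, S=2, carry-in 0, and digits 1,2,6,7,8,9 already taken and all letters distinct, E+S≡R (mod 10) forces R=0, so R=0.
Step 8. [col 4: V + K ≡ Z (mod 10)] from column 4 (V=1, Z=7, carry-in 1, digits 0,1,2,6,7,8,9 already taken and all letters distinct): K must equal 5, so K=5.
Step 9. [col 5: K + H ≡ U (mod 10)] column 5: given K=5, H=9, carry-in 0, and digits 0,1,2,5,6,7,8,9 already taken and all letters distinct, K+H≡U (mod 10) forces U=4. So U=4.

Answer: E=8, H=9, K=5, M=6, R=0, S=2, U=4, V=1, Z=7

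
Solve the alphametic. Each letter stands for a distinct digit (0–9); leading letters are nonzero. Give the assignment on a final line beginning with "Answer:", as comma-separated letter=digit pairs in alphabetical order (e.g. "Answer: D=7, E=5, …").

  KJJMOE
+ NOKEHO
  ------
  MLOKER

Step 1. [col 1: E + O ≡ R (mod 10)] column 1 (E + O ≡ R (mod 10), carry-in 0) doesn't pin O yet; pick O=4 and continue. So O=4.
Step 2. [col 1: E + O ≡ R (mod 10)] no forcing yet in column 1 (carry-in 0); R=7 is free and consistent — try it, so R=7.
Step 3. [col 1: E + O ≡ R (mod 10)] column 1: given O=4, R=7, carry-in 0, and digits 4,7 already taken and all letters distinct, E+O≡R (mod 10) forces E=3, so E=3.
Step 4. [col 2: O + H ≡ E (mod 10)] column 2: given O=4, E=3, carry-in 0, and digits 3,4,7 already taken and all letters distinct, O+H≡E (mod 10) forces H=9, so H=9.
Step 5. [col 3: M + E ≡ K (mod 10)] no forcing yet in column 3 (carry-in 1); M=8 is free and consistent — try it ⇒ M=8.
Step 6. [col 3: M + E ≡ K (mod 10)] column 3 reads M+E+carry(1)=K with M=8, E=3; with digits 3,4,7,8,9 already taken and all letters distinct, the only value for K is 2, so K=2.
Step 7. [col 4: J + K ≡ O (mod 10)] in column 4 we have J+K≡O with carry-in 1; given K=2, O=4 and digits 2,3,4,7,8,9 already taken and all letters distinct, that pins J to 1, so J=1.
Step 8. [col 5: J + O ≡ L (mod 10)] in column 5 we have J+O≡L with carry-in 0; given J=1, O=4 and digits 1,2,3,4,7,8,9 already taken and all letters distinct, that pins L to 5. So L=5.
Step 9. [col 6: K + N ≡ M (mod 10)] column 6 reads K+N+carry(0)=M with K=2, M=8; with digits 1,2,3,4,5,7,8,9 already taken and all letters distinct, the only value for N is 6, so N=6.

Answer: E=3, H=9, J=1, K=2, L=5, M=8, N=6, O=4, R=7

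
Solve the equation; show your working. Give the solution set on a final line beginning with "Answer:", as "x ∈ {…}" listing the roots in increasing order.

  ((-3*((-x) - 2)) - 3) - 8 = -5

Step 1. [((-3*((-x) - 2)) - 3) - 8 = -5] the outer -8 inverts by adding 8. So sub: (-3*((-x) - 2)) - 3 = 3.
Step 2. [(-3*((-x) - 2)) - 3 = 3] -3 divides every term; factor it out ⇒ factor: ((-x) - 2) + 1 = -1.
Step 3. [((-x) - 2) + 1 = -1] 1 comes off first (subtract 1). So sub: (-x) - 2 = -2.
Step 4. [(-x) - 2 = -2] 2 comes off first (add 2). So sub: -x = 0.
Step 5. [-x = 0] leading − — multiply by −1 ⇒ neg: x = 0.

Answer: x ∈ {0}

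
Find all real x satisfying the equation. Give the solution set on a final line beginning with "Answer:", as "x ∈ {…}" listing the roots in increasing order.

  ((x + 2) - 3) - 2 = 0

Step 1. [((x + 2) - 3) - 2 = 0] the outer -2 inverts by adding 2, so sub: (x + 2) - 3 = 2.
Step 2. [(x + 2) - 3 = 2] the outer -3 inverts by adding 3. So sub: x + 2 = 5.
Step 3. [x + 2 = 5] the outer +2 inverts by subtracting 2, so sub: x = 3.

Answer: x ∈ {3}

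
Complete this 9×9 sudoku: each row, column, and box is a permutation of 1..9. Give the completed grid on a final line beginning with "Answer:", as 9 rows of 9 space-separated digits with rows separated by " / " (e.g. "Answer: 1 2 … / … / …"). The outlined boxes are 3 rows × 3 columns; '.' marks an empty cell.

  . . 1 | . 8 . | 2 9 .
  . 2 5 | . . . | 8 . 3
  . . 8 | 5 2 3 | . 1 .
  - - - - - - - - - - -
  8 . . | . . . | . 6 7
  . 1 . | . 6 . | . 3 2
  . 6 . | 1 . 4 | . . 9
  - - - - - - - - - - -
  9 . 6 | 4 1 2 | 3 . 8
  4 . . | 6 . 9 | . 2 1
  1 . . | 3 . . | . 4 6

Step 1. [r1c4∈{7}] r1c4's peers cover all but 7 ⇒ r1c4=7.
Step 2. [r6c7∈{5}] r6c7's peers cover all but 5. So r6c7=5.
Step 3. [r8c7∈{7}] only 7 remains possible at r8c7, so r8c7=7.
Step 4. [r7c2∈{5,7}] row 7 places 7 nowhere but r7c2 ⇒ r7c2=7.
Step 5. [r3c1∈{6,7}] across row 3, 7 lands solely at r3c1, so r3c1=7.
Step 6. [r4c6∈{5}] only 5 remains possible at r4c6 ⇒ r4c6=5.
Step 7. [r8c2∈{3,5,8}] 8 has one home in row 8: r8c2 ⇒ r8c2=8.
Step 8. [r5c7∈{4}] only 4 remains possible at r5c7 ⇒ r5c7=4.
Step 9. [r4c3∈{2,3,4,9}] in col 3, 4 fits only at r4c3, so r4c3=4.
Step 10. [r2c4∈{9}] r2c4's peers cover all but 9. So r2c4=9.
Step 11. [r3c2∈{4,9}] row 3 places 9 nowhere but r3c2, so r3c2=9.
Step 12. [r4c2∈{3}] nothing but 3 survives at r4c2 ⇒ r4c2=3.
Step 13. [r1c6∈{6}] nothing but 6 survives at r1c6. So r1c6=6.
Step 14. [r9c6∈{7,8}] across row 9, 8 lands solely at r9c6, so r9c6=8.
Step 15. [r5c6∈{7}] nothing but 7 survives at r5c6. So r5c6=7.
Step 16. [r6c3∈{2,7}] 7 has one home in row 6: r6c3, so r6c3=7.
Step 17. [r1c9∈{4,5}] across row 1, 5 lands solely at r1c9 ⇒ r1c9=5.
Step 18. [r9c5∈{5,7}] across row 9, 7 lands solely at r9c5 ⇒ r9c5=7.
Step 19. [r8c3∈{3}] nothing but 3 survives at r8c3 ⇒ r8c3=3.
Step 20. [r6c1∈{2}] only 2 remains possible at r6c1, so r6c1=2.
Step 21. [r3c9∈{4}] r3c9 has the single candidate 4 ⇒ r3c9=4.
Step 22. [r5c3∈{9}] nothing but 9 survives at r5c3, so r5c3=9.
Step 23. [r2c5∈{4}] nothing but 4 survives at r2c5, so r2c5=4.
Step 24. [r1c2∈{4}] only 4 remains possible at r1c2. So r1c2=4.
Step 25. [r4c5∈{9}] r4c5 is down to just 9, so r4c5=9.
Step 26. [r6c5∈{3}] r6c5 has the single candidate 3, so r6c5=3.
Step 27. [r2c1∈{6}] r2c1's peers cover all but 6. So r2c1=6.
Step 28. [r2c8∈{7}] r2c8 has the single candidate 7 ⇒ r2c8=7.
Step 29. [r8c5∈{5}] only 5 remains possible at r8c5, so r8c5=5.
Step 30. [r4c4∈{2}] r4c4's peers cover all but 2 ⇒ r4c4=2.
Step 31. [r2c6∈{1}] nothing but 1 survives at r2c6 ⇒ r2c6=1.
Step 32. [r5c4∈{8}] r5c4's peers cover all but 8, so r5c4=8.
Step 33. [r7c8∈{5}] r7c8's peers cover all but 5 ⇒ r7c8=5.
Step 34. [r5c1∈{5}] r5c1 has the single candidate 5, so r5c1=5.
Step 35. [r4c7∈{1}] r4c7 is down to just 1. So r4c7=1.
Step 36. [r1c1∈{3}] nothing but 3 survives at r1c1. So r1c1=3.
Step 37. [r9c3∈{2}] r9c3's peers cover all but 2. So r9c3=2.
Step 38. [r9c2∈{5}] r9c2 has the single candidate 5 ⇒ r9c2=5.
Step 39. [r9c7∈{9}] nothing but 9 survives at r9c7, so r9c7=9.
Step 40. [r6c8∈{8}] only 8 remains possible at r6c8, so r6c8=8.
Step 41. [r3c7∈{6}] r3c7's peers cover all but 6 ⇒ r3c7=6.

Answer: 3 4 1 7 8 6 2 9 5 / 6 2 5 9 4 1 8 7 3 / 7 9 8 5 2 3 6 1 4 / 8 3 4 2 9 5 1 6 7 / 5 1 9 8 6 7 4 3 2 / 2 6 7 1 3 4 5 8 9 / 9 7 6 4 1 2 3 5 8 / 4 8 3 6 5 9 7 2 1 / 1 5 2 3 7 8 9 4 6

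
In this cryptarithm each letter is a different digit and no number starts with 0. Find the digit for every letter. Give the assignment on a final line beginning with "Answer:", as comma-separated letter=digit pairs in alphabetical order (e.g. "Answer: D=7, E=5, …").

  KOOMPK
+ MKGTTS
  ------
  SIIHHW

Step 1. [col 1: K + S ≡ W (mod 10)] column 1 (K + S ≡ W (mod 10), carry-in 0) doesn't pin W yet; pick W=3 and continue. So W=3.
Step 2. [col 1: K + S ≡ W (mod 10)] K=5 is one option consistent with column 1 (K + S ≡ W (mod 10), carry-in 0) — take it ⇒ K=5.
Step 3. [col 1: K + S ≡ W (mod 10)] column 1 reads K+S+carry(0)=W with K=5, W=3; with digits 3,5 already taken and all letters distinct, the only value for S is 8 ⇒ S=8.
Step 4. [col 2: P + T ≡ H (mod 10)] no forcing yet in column 2 (carry-in 1); H=9 is free and consistent — try it. So H=9.
Step 5. [col 2: P + T ≡ H (mod 10)] P=1 is one option consistent with column 2 (P + T ≡ H (mod 10), carry-in 1) — take it ⇒ P=1.
Step 6. [col 2: P + T ≡ H (mod 10)] column 2 reads P+T+carry(1)=H with P=1, H=9; with digits 1,3,5,8,9 already taken and all letters distinct, the only value for T is 7 ⇒ T=7.
Step 7. [col 3: M + T ≡ H (mod 10)] column 3 reads M+T+carry(0)=H with T=7, H=9; with digits 1,3,5,7,8,9 already taken and all letters distinct, the only value for M is 2. So M=2.
Step 8. [col 4: O + G ≡ I (mod 10)] from column 4 (nothing yet, carry-in 0, digits 1,2,3,5,7,8,9 already taken and all letters distinct): I must equal 0. So I=0.
Step 9. [col 4: O + G ≡ I (mod 10)] O=4 is one option consistent with column 4 (O + G ≡ I (mod 10), carry-in 0) — take it. So O=4.
Step 10. [col 4: O + G ≡ I (mod 10)] column 4: given O=4, I=0, carry-in 0, and digits 0,1,2,3,4,5,7,8,9 already taken and all letters distinct, O+G≡I (mod 10) forces G=6, so G=6.

Answer: G=6, H=9, I=0, K=5, M=2, O=4, P=1, S=8, T=7, W=3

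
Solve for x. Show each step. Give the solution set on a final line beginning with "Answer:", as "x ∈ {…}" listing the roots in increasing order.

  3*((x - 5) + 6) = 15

Step 1. [3*((x - 5) + 6) = 15] 3 out front; divide by 3 ⇒ div: (x - 5) + 6 = 5.
Step 2. [(x - 5) + 6 = 5] peel the +6: subtract 6 from each side ⇒ sub: x - 5 = -1.
Step 3. [x - 5 = -1] peel the -5: add 5 from each side. So sub: x = 4.

Answer: x ∈ {4}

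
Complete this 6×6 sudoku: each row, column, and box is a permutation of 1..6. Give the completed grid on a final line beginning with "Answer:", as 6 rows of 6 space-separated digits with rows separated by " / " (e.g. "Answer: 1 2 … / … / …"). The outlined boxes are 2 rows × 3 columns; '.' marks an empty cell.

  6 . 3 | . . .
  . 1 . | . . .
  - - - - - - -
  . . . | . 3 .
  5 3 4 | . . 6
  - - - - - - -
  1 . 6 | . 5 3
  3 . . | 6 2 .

Step 1. [r2c1∈{2,4}] across col 1, 4 lands solely at r2c1, so r2c1=4.
Step 2. [r4c4∈{1,2}] row 4 places 2 nowhere but r4c4 ⇒ r4c4=2.
Step 3. [r5c4∈{4}] only 4 remains possible at r5c4 ⇒ r5c4=4.
Step 4. [r4c5∈{1}] r4c5's peers cover all but 1 ⇒ r4c5=1.
Step 5. [r3c4∈{5}] only 5 remains possible at r3c4. So r3c4=5.
Step 6. [r3c1∈{2}] nothing but 2 survives at r3c1 ⇒ r3c1=2.
Step 7. [r2c3∈{2,5}] in col 3, 2 fits only at r2c3. So r2c3=2.
Step 8. [r1c6∈{1,2,4,5}] 2 has one home in row 1: r1c6, so r1c6=2.
Step 9. [r6c3∈{5}] r6c3 is down to just 5 ⇒ r6c3=5.
Step 10. [r1c5∈{4}] r1c5 has the single candidate 4, so r1c5=4.
Step 11. [r2c6∈{5}] r2c6 is down to just 5 ⇒ r2c6=5.
Step 12. [r3c2∈{6}] r3c2 has the single candidate 6, so r3c2=6.
Step 13. [r2c5∈{6}] r2c5's peers cover all but 6 ⇒ r2c5=6.
Step 14. [r1c2∈{5}] nothing but 5 survives at r1c2 ⇒ r1c2=5.
Step 15. [r3c3∈{1}] r3c3 has the single candidate 1. So r3c3=1.
Step 16. [r2c4∈{3}] r2c4 is down to just 3. So r2c4=3.
Step 17. [r6c6∈{1}] nothing but 1 survives at r6c6, so r6c6=1.
Step 18. [r5c2∈{2}] nothing but 2 survives at r5c2, so r5c2=2.
Step 19. [r6c2∈{4}] r6c2's peers cover all but 4. So r6c2=4.
Step 20. [r1c4∈{1}] only 1 remains possible at r1c4. So r1c4=1.
Step 21. [r3c6∈{4}] r3c6's peers cover all but 4, so r3c6=4.

Answer: 6 5 3 1 4 2 / 4 1 2 3 6 5 / 2 6 1 5 3 4 / 5 3 4 2 1 6 / 1 2 6 4 5 3 / 3 4 5 6 2 1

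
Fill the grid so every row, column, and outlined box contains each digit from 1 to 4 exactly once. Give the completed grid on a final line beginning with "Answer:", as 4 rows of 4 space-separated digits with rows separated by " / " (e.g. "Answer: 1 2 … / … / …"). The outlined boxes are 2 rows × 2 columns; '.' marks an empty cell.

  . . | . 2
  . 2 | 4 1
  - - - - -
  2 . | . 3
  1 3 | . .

Step 1. [r1c1∈{3,4}] 4 has one home in col 1: r1c1, so r1c1=4.
Step 2. [r1c2∈{1}] r1c2's peers cover all but 1 ⇒ r1c2=1.
Step 3. [r3c3∈{1}] r3c3 has the single candidate 1, so r3c3=1.
Step 4. [r3c2∈{4}] nothing but 4 survives at r3c2 ⇒ r3c2=4.
Step 5. [r4c4∈{4}] only 4 remains possible at r4c4 ⇒ r4c4=4.
Step 6. [r1c3∈{3}] nothing but 3 survives at r1c3. So r1c3=3.
Step 7. [r2c1∈{3}] r2c1 is down to just 3, so r2c1=3.
Step 8. [r4c3∈{2}] r4c3 has the single candidate 2 ⇒ r4c3=2.

Answer: 4 1 3 2 / 3 2 4 1 / 2 4 1 3 / 1 3 2 4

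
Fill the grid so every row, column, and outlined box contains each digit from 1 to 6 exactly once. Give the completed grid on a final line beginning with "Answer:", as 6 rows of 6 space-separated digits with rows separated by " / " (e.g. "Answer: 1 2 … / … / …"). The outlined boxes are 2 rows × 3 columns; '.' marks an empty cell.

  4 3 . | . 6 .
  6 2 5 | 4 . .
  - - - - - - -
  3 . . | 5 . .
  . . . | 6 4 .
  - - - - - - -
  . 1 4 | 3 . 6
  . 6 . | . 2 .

Step 1. [r4c1∈{1,2,5}] 1 has one home in col 1: r4c1 ⇒ r4c1=1.
Step 2. [r1c6∈{1,2,5}] row 1 places 5 nowhere but r1c6 ⇒ r1c6=5.
Step 3. [r4c3∈{2}] r4c3's peers cover all but 2 ⇒ r4c3=2.
Step 4. [r2c5∈{1,3}] in col 5, 3 fits only at r2c5. So r2c5=3.
Step 5. [r2c6∈{1}] r2c6 is down to just 1 ⇒ r2c6=1.
Step 6. [r6c1∈{5}] r6c1's peers cover all but 5 ⇒ r6c1=5.
Step 7. [r3c2∈{4}] r3c2 has the single candidate 4. So r3c2=4.
Step 8. [r3c3∈{6}] only 6 remains possible at r3c3, so r3c3=6.
Step 9. [r4c2∈{5}] r4c2 has the single candidate 5 ⇒ r4c2=5.
Step 10. [r4c6∈{3}] r4c6 has the single candidate 3 ⇒ r4c6=3.
Step 11. [r6c3∈{3}] only 3 remains possible at r6c3, so r6c3=3.
Step 12. [r3c5∈{1}] only 1 remains possible at r3c5, so r3c5=1.
Step 13. [r5c1∈{2}] r5c1 has the single candidate 2 ⇒ r5c1=2.
Step 14. [r6c4∈{1}] r6c4 has the single candidate 1. So r6c4=1.
Step 15. [r3c6∈{2}] r3c6's peers cover all but 2 ⇒ r3c6=2.
Step 16. [r5c5∈{5}] nothing but 5 survives at r5c5 ⇒ r5c5=5.
Step 17. [r6c6∈{4}] only 4 remains possible at r6c6, so r6c6=4.
Step 18. [r1c3∈{1}] nothing but 1 survives at r1c3, so r1c3=1.
Step 19. [r1c4∈{2}] nothing but 2 survives at r1c4 ⇒ r1c4=2.

Answer: 4 3 1 2 6 5 / 6 2 5 4 3 1 / 3 4 6 5 1 2 / 1 5 2 6 4 3 / 2 1 4 3 5 6 / 5 6 3 1 2 4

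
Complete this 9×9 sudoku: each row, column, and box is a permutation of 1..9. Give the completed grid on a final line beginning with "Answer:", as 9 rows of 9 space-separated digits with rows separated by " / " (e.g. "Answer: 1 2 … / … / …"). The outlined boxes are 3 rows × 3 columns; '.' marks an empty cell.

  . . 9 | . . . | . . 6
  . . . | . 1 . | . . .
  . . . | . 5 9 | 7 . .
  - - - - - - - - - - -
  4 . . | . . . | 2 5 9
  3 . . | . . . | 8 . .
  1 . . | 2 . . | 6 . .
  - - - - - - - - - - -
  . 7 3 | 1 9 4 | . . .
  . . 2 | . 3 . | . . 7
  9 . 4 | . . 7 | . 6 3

Step 1. [r6c8∈{3,4,7}] across box 6, 3 lands solely at r6c8. So r6c8=3.
Step 2. [r7c1∈{5,6,8}] r7c1 is the only open cell in row 7 admitting 6, so r7c1=6.
Step 3. [r3c3∈{1,6,8}] in col 3, 1 fits only at r3c3, so r3c3=1.
Step 4. [r5c2∈{2,5,6,9}] r5c2 is the only open cell in row 5 admitting 2, so r5c2=2.
Step 5. [r7c7∈{5}] r7c7 is down to just 5, so r7c7=5.
Step 6. [r2c9∈{2,4,5,8}] col 9 places 5 nowhere but r2c9, so r2c9=5.
Step 7. [r5c8∈{1,4,7}] r5c8 is the only open cell in col 8 admitting 7, so r5c8=7.
Step 8. [r9c7∈{1}] only 1 remains possible at r9c7 ⇒ r9c7=1.
Step 9. [r4c6∈{1,3,6,8}] 1 has one home in row 4: r4c6 ⇒ r4c6=1.
Step 10. [r4c4∈{3,6,7,8}] row 4 places 3 nowhere but r4c4. So r4c4=3.
Step 11. [r3c2∈{3,4,6,8}] across row 3, 3 lands solely at r3c2. So r3c2=3.
Step 12. [r3c4∈{4,6,8}] row 3 places 6 nowhere but r3c4. So r3c4=6.
Step 13. [r6c9∈{4}] r6c9 is down to just 4 ⇒ r6c9=4.
Step 14. [r3c8∈{2,4,8}] across row 3, 4 lands solely at r3c8. So r3c8=4.
Step 15. [r8c6∈{5,6,8}] in row 8, 6 fits only at r8c6. So r8c6=6.
Step 16. [r5c6∈{5}] only 5 remains possible at r5c6. So r5c6=5.
Step 17. [r6c6∈{8}] r6c6's peers cover all but 8 ⇒ r6c6=8.
Step 18. [r5c3∈{6}] r5c3's peers cover all but 6, so r5c3=6.
Step 19. [r4c2∈{8}] r4c2 is down to just 8, so r4c2=8.
Step 20. [r8c1∈{5,8}] across box 7, 8 lands solely at r8c1. So r8c1=8.
Step 21. [r9c2∈{5}] r9c2 has the single candidate 5. So r9c2=5.
Step 22. [r3c9∈{2,8}] r3c9 is the only open cell in row 3 admitting 8 ⇒ r3c9=8.
Step 23. [r1c2∈{4}] only 4 remains possible at r1c2 ⇒ r1c2=4.
Step 24. [r6c5∈{7}] r6c5's peers cover all but 7 ⇒ r6c5=7.
Step 25. [r2c4∈{4,7,8}] 4 has one home in row 2: r2c4, so r2c4=4.
Step 26. [r1c4∈{7,8}] in col 4, 7 fits only at r1c4, so r1c4=7.
Step 27. [r8c8∈{9}] r8c8 has the single candidate 9, so r8c8=9.
Step 28. [r2c8∈{2}] only 2 remains possible at r2c8, so r2c8=2.
Step 29. [r1c6∈{2,3}] in col 6, 2 fits only at r1c6 ⇒ r1c6=2.
Step 30. [r4c3∈{7}] r4c3 is down to just 7. So r4c3=7.
Step 31. [r9c4∈{8}] only 8 remains possible at r9c4 ⇒ r9c4=8.
Step 32. [r2c6∈{3}] r2c6 is down to just 3. So r2c6=3.
Step 33. [r8c4∈{5}] only 5 remains possible at r8c4. So r8c4=5.
Step 34. [r1c1∈{5}] only 5 remains possible at r1c1, so r1c1=5.
Step 35. [r9c5∈{2}] nothing but 2 survives at r9c5, so r9c5=2.
Step 36. [r4c5∈{6}] only 6 remains possible at r4c5 ⇒ r4c5=6.
Step 37. [r2c7∈{9}] r2c7's peers cover all but 9, so r2c7=9.
Step 38. [r5c9∈{1}] r5c9 is down to just 1 ⇒ r5c9=1.
Step 39. [r3c1∈{2}] only 2 remains possible at r3c1, so r3c1=2.
Step 40. [r8c7∈{4}] r8c7 is down to just 4. So r8c7=4.
Step 41. [r6c3∈{5}] only 5 remains possible at r6c3 ⇒ r6c3=5.
Step 42. [r5c5∈{4}] only 4 remains possible at r5c5, so r5c5=4.
Step 43. [r2c1∈{7}] only 7 remains possible at r2c1 ⇒ r2c1=7.
Step 44. [r8c2∈{1}] nothing but 1 survives at r8c2, so r8c2=1.
Step 45. [r1c5∈{8}] r1c5 is down to just 8. So r1c5=8.
Step 46. [r1c8∈{1}] nothing but 1 survives at r1c8. So r1c8=1.
Step 47. [r5c4∈{9}] r5c4's peers cover all but 9 ⇒ r5c4=9.
Step 48. [r2c3∈{8}] r2c3 has the single candidate 8. So r2c3=8.
Step 49. [r2c2∈{6}] only 6 remains possible at r2c2 ⇒ r2c2=6.
Step 50. [r7c8∈{8}] only 8 remains possible at r7c8. So r7c8=8.
Step 51. [r1c7∈{3}] r1c7's peers cover all but 3 ⇒ r1c7=3.
Step 52. [r6c2∈{9}] r6c2 has the single candidate 9 ⇒ r6c2=9.
Step 53. [r7c9∈{2}] only 2 remains possible at r7c9, so r7c9=2.

Answer: 5 4 9 7 8 2 3 1 6 / 7 6 8 4 1 3 9 2 5 / 2 3 1 6 5 9 7 4 8 / 4 8 7 3 6 1 2 5 9 / 3 2 6 9 4 5 8 7 1 / 1 9 5 2 7 8 6 3 4 / 6 7 3 1 9 4 5 8 2 / 8 1 2 5 3 6 4 9 7 / 9 5 4 8 2 7 1 6 3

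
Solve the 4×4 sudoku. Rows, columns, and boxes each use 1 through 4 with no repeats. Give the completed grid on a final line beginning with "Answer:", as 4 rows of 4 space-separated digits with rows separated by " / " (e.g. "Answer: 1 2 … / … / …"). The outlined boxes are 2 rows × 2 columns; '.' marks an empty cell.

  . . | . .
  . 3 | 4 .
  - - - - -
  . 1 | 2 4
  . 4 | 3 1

Step 1. [r1c2∈{2}] r1c2's peers cover all but 2, so r1c2=2.
Step 2. [r1c3∈{1}] nothing but 1 survives at r1c3 ⇒ r1c3=1.
Step 3. [r1c4∈{3}] r1c4 has the single candidate 3, so r1c4=3.
Step 4. [r2c1∈{1}] nothing but 1 survives at r2c1 ⇒ r2c1=1.
Step 5. [r3c1∈{3}] only 3 remains possible at r3c1 ⇒ r3c1=3.
Step 6. [r1c1∈{4}] nothing but 4 survives at r1c1 ⇒ r1c1=4.
Step 7. [r4c1∈{2}] r4c1's peers cover all but 2, so r4c1=2.
Step 8. [r2c4∈{2}] nothing but 2 survives at r2c4. So r2c4=2.

Answer: 4 2 1 3 / 1 3 4 2 / 3 1 2 4 / 2 4 3 1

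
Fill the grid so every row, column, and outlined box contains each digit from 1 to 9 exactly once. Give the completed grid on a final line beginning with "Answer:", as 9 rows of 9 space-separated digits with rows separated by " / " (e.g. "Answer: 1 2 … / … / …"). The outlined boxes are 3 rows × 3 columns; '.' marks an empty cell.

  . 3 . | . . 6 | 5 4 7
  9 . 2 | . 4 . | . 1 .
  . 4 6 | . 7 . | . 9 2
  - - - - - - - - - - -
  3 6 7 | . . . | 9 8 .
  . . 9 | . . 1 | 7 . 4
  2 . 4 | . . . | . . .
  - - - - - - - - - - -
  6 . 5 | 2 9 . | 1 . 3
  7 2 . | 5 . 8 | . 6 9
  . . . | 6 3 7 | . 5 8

Step 1. [r1c3∈{1,8}] col 3 places 8 nowhere but r1c3. So r1c3=8.
Step 2. [r5c1∈{5,8}] col 1 places 8 nowhere but r5c1. So r5c1=8.
Step 3. [r5c4∈{3}] r5c4 has the single candidate 3 ⇒ r5c4=3.
Step 4. [r4c6∈{2,4,5}] col 6 places 2 nowhere but r4c6. So r4c6=2.
Step 5. [r1c1∈{1}] r1c1's peers cover all but 1 ⇒ r1c1=1.
Step 6. [r4c5∈{5}] only 5 remains possible at r4c5. So r4c5=5.
Step 7. [r6c2∈{1,5}] r6c2 is the only open cell in box 4 admitting 1. So r6c2=1.
Step 8. [r2c4∈{8}] r2c4's peers cover all but 8 ⇒ r2c4=8.
Step 9. [r2c9∈{6}] r2c9 has the single candidate 6. So r2c9=6.
Step 10. [r2c7∈{3}] nothing but 3 survives at r2c7. So r2c7=3.
Step 11. [r2c6∈{5}] nothing but 5 survives at r2c6 ⇒ r2c6=5.
Step 12. [r8c3∈{1,3}] 3 has one home in row 8: r8c3, so r8c3=3.
Step 13. [r1c4∈{9}] r1c4's peers cover all but 9. So r1c4=9.
Step 14. [r8c7∈{4}] r8c7 has the single candidate 4, so r8c7=4.
Step 15. [r6c5∈{6,8}] 8 has one home in row 6: r6c5. So r6c5=8.
Step 16. [r7c8∈{7}] nothing but 7 survives at r7c8. So r7c8=7.
Step 17. [r9c2∈{9}] r9c2 is down to just 9. So r9c2=9.
Step 18. [r6c9∈{5}] only 5 remains possible at r6c9. So r6c9=5.
Step 19. [r6c7∈{6}] only 6 remains possible at r6c7. So r6c7=6.
Step 20. [r9c3∈{1}] r9c3 is down to just 1. So r9c3=1.
Step 21. [r1c5∈{2}] r1c5's peers cover all but 2, so r1c5=2.
Step 22. [r4c9∈{1}] nothing but 1 survives at r4c9 ⇒ r4c9=1.
Step 23. [r5c8∈{2}] nothing but 2 survives at r5c8, so r5c8=2.
Step 24. [r3c6∈{3}] r3c6 has the single candidate 3 ⇒ r3c6=3.
Step 25. [r6c4∈{7}] r6c4's peers cover all but 7, so r6c4=7.
Step 26. [r9c7∈{2}] nothing but 2 survives at r9c7 ⇒ r9c7=2.
Step 27. [r2c2∈{7}] r2c2's peers cover all but 7, so r2c2=7.
Step 28. [r6c8∈{3}] only 3 remains possible at r6c8, so r6c8=3.
Step 29. [r7c2∈{8}] only 8 remains possible at r7c2 ⇒ r7c2=8.
Step 30. [r4c4∈{4}] r4c4's peers cover all but 4, so r4c4=4.
Step 31. [r3c1∈{5}] only 5 remains possible at r3c1 ⇒ r3c1=5.
Step 32. [r6c6∈{9}] r6c6 has the single candidate 9. So r6c6=9.
Step 33. [r3c7∈{8}] nothing but 8 survives at r3c7 ⇒ r3c7=8.
Step 34. [r7c6∈{4}] r7c6's peers cover all but 4. So r7c6=4.
Step 35. [r9c1∈{4}] r9c1 has the single candidate 4. So r9c1=4.
Step 36. [r5c5∈{6}] r5c5 has the single candidate 6 ⇒ r5c5=6.
Step 37. [r8c5∈{1}] r8c5 has the single candidate 1 ⇒ r8c5=1.
Step 38. [r5c2∈{5}] r5c2 has the single candidate 5. So r5c2=5.
Step 39. [r3c4∈{1}] r3c4 has the single candidate 1 ⇒ r3c4=1.

Answer: 1 3 8 9 2 6 5 4 7 / 9 7 2 8 4 5 3 1 6 / 5 4 6 1 7 3 8 9 2 / 3 6 7 4 5 2 9 8 1 / 8 5 9 3 6 1 7 2 4 / 2 1 4 7 8 9 6 3 5 / 6 8 5 2 9 4 1 7 3 / 7 2 3 5 1 8 4 6 9 / 4 9 1 6 3 7 2 5 8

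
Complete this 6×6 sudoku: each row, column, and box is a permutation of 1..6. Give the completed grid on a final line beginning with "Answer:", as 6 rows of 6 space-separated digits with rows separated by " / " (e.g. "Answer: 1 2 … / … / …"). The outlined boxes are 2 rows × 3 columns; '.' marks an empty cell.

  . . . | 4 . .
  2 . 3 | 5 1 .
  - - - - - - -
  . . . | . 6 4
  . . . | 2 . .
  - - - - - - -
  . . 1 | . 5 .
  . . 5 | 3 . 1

Step 1. [r1c3∈{6}] r1c3 has the single candidate 6. So r1c3=6.
Step 2. [r4c5∈{3}] r4c5 has the single candidate 3 ⇒ r4c5=3.
Step 3. [r6c5∈{2,4}] r6c5 is the only open cell in col 5 admitting 4, so r6c5=4.
Step 4. [r6c1∈{6}] r6c1's peers cover all but 6 ⇒ r6c1=6.
Step 5. [r5c6∈{2,6}] across box 6, 2 lands solely at r5c6. So r5c6=2.
Step 6. [r4c2∈{1,4,5,6}] r4c2 is the only open cell in row 4 admitting 6, so r4c2=6.
Step 7. [r4c1∈{1,4,5}] row 4 places 1 nowhere but r4c1 ⇒ r4c1=1.
Step 8. [r1c1∈{5}] nothing but 5 survives at r1c1 ⇒ r1c1=5.
Step 9. [r3c2∈{2,3,5}] row 3 places 5 nowhere but r3c2, so r3c2=5.
Step 10. [r5c1∈{3,4}] col 1 places 4 nowhere but r5c1. So r5c1=4.
Step 11. [r1c5∈{2}] only 2 remains possible at r1c5. So r1c5=2.
Step 12. [r1c6∈{3}] r1c6's peers cover all but 3 ⇒ r1c6=3.
Step 13. [r4c3∈{4}] r4c3 is down to just 4, so r4c3=4.
Step 14. [r3c3∈{2}] only 2 remains possible at r3c3. So r3c3=2.
Step 15. [r3c4∈{1}] only 1 remains possible at r3c4, so r3c4=1.
Step 16. [r2c6∈{6}] r2c6's peers cover all but 6, so r2c6=6.
Step 17. [r5c2∈{3}] nothing but 3 survives at r5c2 ⇒ r5c2=3.
Step 18. [r4c6∈{5}] r4c6 has the single candidate 5. So r4c6=5.
Step 19. [r5c4∈{6}] r5c4 has the single candidate 6. So r5c4=6.
Step 20. [r6c2∈{2}] r6c2 has the single candidate 2, so r6c2=2.
Step 21. [r2c2∈{4}] only 4 remains possible at r2c2 ⇒ r2c2=4.
Step 22. [r3c1∈{3}] r3c1 is down to just 3 ⇒ r3c1=3.
Step 23. [r1c2∈{1}] nothing but 1 survives at r1c2. So r1c2=1.

Answer: 5 1 6 4 2 3 / 2 4 3 5 1 6 / 3 5 2 1 6 4 / 1 6 4 2 3 5 / 4 3 1 6 5 2 / 6 2 5 3 4 1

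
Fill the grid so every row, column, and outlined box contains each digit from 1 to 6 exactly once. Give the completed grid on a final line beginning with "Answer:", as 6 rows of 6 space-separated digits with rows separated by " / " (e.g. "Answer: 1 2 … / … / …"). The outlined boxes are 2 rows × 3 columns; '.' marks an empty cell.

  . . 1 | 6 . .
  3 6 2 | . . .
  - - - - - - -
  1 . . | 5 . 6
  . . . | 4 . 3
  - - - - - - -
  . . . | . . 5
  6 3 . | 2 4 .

Step 1. [r5c2∈{1,2,4}] col 2 places 1 nowhere but r5c2 ⇒ r5c2=1.
Step 2. [r1c5∈{2,3,5}] across row 1, 3 lands solely at r1c5 ⇒ r1c5=3.
Step 3. [r2c6∈{1,4}] across row 2, 4 lands solely at r2c6, so r2c6=4.
Step 4. [r5c3∈{4}] r5c3's peers cover all but 4. So r5c3=4.
Step 5. [r4c5∈{1,2}] 1 has one home in row 4: r4c5. So r4c5=1.
Step 6. [r1c1∈{4,5}] in col 1, 4 fits only at r1c1 ⇒ r1c1=4.
Step 7. [r4c1∈{2,5}] r4c1 is the only open cell in col 1 admitting 5. So r4c1=5.
Step 8. [r3c5∈{2}] r3c5's peers cover all but 2, so r3c5=2.
Step 9. [r5c5∈{6}] only 6 remains possible at r5c5. So r5c5=6.
Step 10. [r4c3∈{6}] r4c3 is down to just 6, so r4c3=6.
Step 11. [r6c3∈{5}] nothing but 5 survives at r6c3, so r6c3=5.
Step 12. [r3c2∈{4}] nothing but 4 survives at r3c2 ⇒ r3c2=4.
Step 13. [r5c4∈{3}] r5c4's peers cover all but 3, so r5c4=3.
Step 14. [r2c5∈{5}] nothing but 5 survives at r2c5, so r2c5=5.
Step 15. [r4c2∈{2}] only 2 remains possible at r4c2. So r4c2=2.
Step 16. [r3c3∈{3}] r3c3's peers cover all but 3 ⇒ r3c3=3.
Step 17. [r1c2∈{5}] r1c2's peers cover all but 5. So r1c2=5.
Step 18. [r6c6∈{1}] r6c6's peers cover all but 1. So r6c6=1.
Step 19. [r1c6∈{2}] r1c6 has the single candidate 2, so r1c6=2.
Step 20. [r2c4∈{1}] nothing but 1 survives at r2c4, so r2c4=1.
Step 21. [r5c1∈{2}] only 2 remains possible at r5c1 ⇒ r5c1=2.

Answer: 4 5 1 6 3 2 / 3 6 2 1 5 4 / 1 4 3 5 2 6 / 5 2 6 4 1 3 / 2 1 4 3 6 5 / 6 3 5 2 4 1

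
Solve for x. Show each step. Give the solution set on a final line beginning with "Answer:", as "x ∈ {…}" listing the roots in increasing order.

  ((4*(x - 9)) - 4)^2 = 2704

Step 1. [((4*(x - 9)) - 4)^2 = 2704] √ both sides: 2704 ≥ 0 gives two branches ⇒ sqrt: (4*(x - 9)) - 4 = 52 or -52.
Step 2. [(4*(x - 9)) - 4 = 52 or -52] -4 is outermost — add 4 both sides ⇒ sub: 4*(x - 9) = 56 or -48.
Step 3. [4*(x - 9) = 56 or -48] divide by the outer 4. So div: x - 9 = 14 or -12.
Step 4. [x - 9 = 14 or -12] add 9: x sits inside (… - 9), so sub: x = 23 or -3.

Answer: x ∈ {-3, 23}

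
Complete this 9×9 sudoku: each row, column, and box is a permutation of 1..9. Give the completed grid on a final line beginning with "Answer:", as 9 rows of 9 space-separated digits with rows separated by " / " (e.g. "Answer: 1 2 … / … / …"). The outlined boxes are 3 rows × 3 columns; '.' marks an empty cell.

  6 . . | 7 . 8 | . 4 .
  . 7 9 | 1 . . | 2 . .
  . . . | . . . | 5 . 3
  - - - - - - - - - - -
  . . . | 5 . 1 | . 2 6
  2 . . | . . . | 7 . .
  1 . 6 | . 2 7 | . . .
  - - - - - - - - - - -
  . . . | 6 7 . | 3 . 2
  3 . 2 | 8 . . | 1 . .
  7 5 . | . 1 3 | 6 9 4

Step 1. [r7c8∈{5,8}] box 9 places 8 nowhere but r7c8. So r7c8=8.
Step 2. [r5c3∈{3,4,5,8}] across box 4, 5 lands solely at r5c3 ⇒ r5c3=5.
Step 3. [r2c5∈{3,4,5,6}] r2c5 is the only open cell in row 2 admitting 3 ⇒ r2c5=3.
Step 4. [r7c6∈{4,5,9}] row 7 places 5 nowhere but r7c6 ⇒ r7c6=5.
Step 5. [r3c6∈{2,4,6,9}] 2 has one home in col 6: r3c6. So r3c6=2.
Step 6. [r1c7∈{9}] r1c7's peers cover all but 9, so r1c7=9.
Step 7. [r1c9∈{1}] nothing but 1 survives at r1c9, so r1c9=1.
Step 8. [r2c9∈{8}] r2c9's peers cover all but 8 ⇒ r2c9=8.
Step 9. [r5c9∈{9}] r5c9's peers cover all but 9. So r5c9=9.
Step 10. [r4c3∈{3,4,7,8}] across row 4, 7 lands solely at r4c3 ⇒ r4c3=7.
Step 11. [r4c2∈{3,4,8,9}] r4c2 is the only open cell in row 4 admitting 3, so r4c2=3.
Step 12. [r8c6∈{4,9}] in col 6, 9 fits only at r8c6. So r8c6=9.
Step 13. [r8c5∈{4}] r8c5's peers cover all but 4 ⇒ r8c5=4.
Step 14. [r3c8∈{6,7}] 7 has one home in row 3: r3c8, so r3c8=7.
Step 15. [r3c5∈{6,9}] across row 3, 6 lands solely at r3c5. So r3c5=6.
Step 16. [r4c5∈{8,9}] in col 5, 9 fits only at r4c5, so r4c5=9.
Step 17. [r6c2∈{4,8,9}] r6c2 is the only open cell in row 6 admitting 9, so r6c2=9.
Step 18. [r2c6∈{4}] r2c6's peers cover all but 4, so r2c6=4.
Step 19. [r6c9∈{5}] nothing but 5 survives at r6c9, so r6c9=5.
Step 20. [r6c7∈{4,8}] r6c7 is the only open cell in row 6 admitting 8, so r6c7=8.
Step 21. [r4c1∈{4,8}] in row 4, 8 fits only at r4c1. So r4c1=8.
Step 22. [r3c1∈{4}] r3c1 is down to just 4. So r3c1=4.
Step 23. [r5c2∈{4}] r5c2's peers cover all but 4, so r5c2=4.
Step 24. [r5c4∈{3}] nothing but 3 survives at r5c4. So r5c4=3.
Step 25. [r3c2∈{1,8}] in col 2, 8 fits only at r3c2. So r3c2=8.
Step 26. [r7c2∈{1}] r7c2's peers cover all but 1, so r7c2=1.
Step 27. [r5c8∈{1}] nothing but 1 survives at r5c8, so r5c8=1.
Step 28. [r5c5∈{8}] r5c5 is down to just 8 ⇒ r5c5=8.
Step 29. [r6c8∈{3}] nothing but 3 survives at r6c8. So r6c8=3.
Step 30. [r2c1∈{5}] r2c1 has the single candidate 5. So r2c1=5.
Step 31. [r8c8∈{5}] nothing but 5 survives at r8c8. So r8c8=5.
Step 32. [r1c3∈{3}] r1c3 has the single candidate 3, so r1c3=3.
Step 33. [r3c4∈{9}] r3c4 has the single candidate 9, so r3c4=9.
Step 34. [r7c3∈{4}] r7c3's peers cover all but 4, so r7c3=4.
Step 35. [r7c1∈{9}] r7c1 has the single candidate 9. So r7c1=9.
Step 36. [r8c2∈{6}] nothing but 6 survives at r8c2 ⇒ r8c2=6.
Step 37. [r9c4∈{2}] r9c4 has the single candidate 2. So r9c4=2.
Step 38. [r9c3∈{8}] r9c3 has the single candidate 8, so r9c3=8.
Step 39. [r1c2∈{2}] r1c2 is down to just 2 ⇒ r1c2=2.
Step 40. [r1c5∈{5}] r1c5 is down to just 5. So r1c5=5.
Step 41. [r2c8∈{6}] nothing but 6 survives at r2c8. So r2c8=6.
Step 42. [r8c9∈{7}] r8c9 has the single candidate 7, so r8c9=7.
Step 43. [r3c3∈{1}] r3c3's peers cover all but 1. So r3c3=1.
Step 44. [r6c4∈{4}] only 4 remains possible at r6c4, so r6c4=4.
Step 45. [r5c6∈{6}] r5c6's peers cover all but 6, so r5c6=6.
Step 46. [r4c7∈{4}] r4c7's peers cover all but 4, so r4c7=4.

Answer: 6 2 3 7 5 8 9 4 1 / 5 7 9 1 3 4 2 6 8 / 4 8 1 9 6 2 5 7 3 / 8 3 7 5 9 1 4 2 6 / 2 4 5 3 8 6 7 1 9 / 1 9 6 4 2 7 8 3 5 / 9 1 4 6 7 5 3 8 2 / 3 6 2 8 4 9 1 5 7 / 7 5 8 2 1 3 6 9 4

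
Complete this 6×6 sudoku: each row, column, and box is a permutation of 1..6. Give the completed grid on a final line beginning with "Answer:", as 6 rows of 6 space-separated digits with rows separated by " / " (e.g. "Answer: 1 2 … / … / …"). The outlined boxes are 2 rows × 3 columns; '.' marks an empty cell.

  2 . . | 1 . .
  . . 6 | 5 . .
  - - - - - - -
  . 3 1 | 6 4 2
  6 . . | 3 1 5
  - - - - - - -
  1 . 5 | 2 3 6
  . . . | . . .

Step 1. [r5c2∈{4}] nothing but 4 survives at r5c2, so r5c2=4.
Step 2. [r2c1∈{3,4}] across col 1, 4 lands solely at r2c1, so r2c1=4.
Step 3. [r4c2∈{2}] r4c2's peers cover all but 2. So r4c2=2.
Step 4. [r1c3∈{3}] r1c3 has the single candidate 3 ⇒ r1c3=3.
Step 5. [r6c6∈{1,4}] r6c6 is the only open cell in row 6 admitting 1 ⇒ r6c6=1.
Step 6. [r3c1∈{5}] r3c1 has the single candidate 5, so r3c1=5.
Step 7. [r6c5∈{5}] only 5 remains possible at r6c5. So r6c5=5.
Step 8. [r1c6∈{4}] r1c6 is down to just 4, so r1c6=4.
Step 9. [r1c2∈{5}] r1c2 has the single candidate 5 ⇒ r1c2=5.
Step 10. [r6c2∈{6}] r6c2 has the single candidate 6. So r6c2=6.
Step 11. [r6c1∈{3}] nothing but 3 survives at r6c1. So r6c1=3.
Step 12. [r2c2∈{1}] only 1 remains possible at r2c2. So r2c2=1.
Step 13. [r2c5∈{2}] r2c5's peers cover all but 2. So r2c5=2.
Step 14. [r2c6∈{3}] r2c6's peers cover all but 3. So r2c6=3.
Step 15. [r6c3∈{2}] r6c3 has the single candidate 2, so r6c3=2.
Step 16. [r6c4∈{4}] r6c4 is down to just 4, so r6c4=4.
Step 17. [r4c3∈{4}] only 4 remains possible at r4c3. So r4c3=4.
Step 18. [r1c5∈{6}] r1c5 has the single candidate 6. So r1c5=6.

Answer: 2 5 3 1 6 4 / 4 1 6 5 2 3 / 5 3 1 6 4 2 / 6 2 4 3 1 5 / 1 4 5 2 3 6 / 3 6 2 4 5 1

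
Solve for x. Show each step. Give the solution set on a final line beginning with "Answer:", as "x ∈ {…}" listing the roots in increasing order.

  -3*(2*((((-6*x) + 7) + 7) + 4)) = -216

Step 1. [-3*(2*((((-6*x) + 7) + 7) + 4)) = -216] leading coefficient -3: divide by -3. So div: 2*((((-6*x) + 7) + 7) + 4) = 72.
Step 2. [2*((((-6*x) + 7) + 7) + 4) = 72] 2 out front; divide by 2 ⇒ div: (((-6*x) + 7) + 7) + 4 = 36.
Step 3. [(((-6*x) + 7) + 7) + 4 = 36] subtract 4: x sits inside (… + 4), so sub: ((-6*x) + 7) + 7 = 32.
Step 4. [((-6*x) + 7) + 7 = 32] subtract 7: x sits inside (… + 7). So sub: (-6*x) + 7 = 25.
Step 5. [(-6*x) + 7 = 25] peel the +7: subtract 7 from each side, so sub: -6*x = 18.
Step 6. [-6*x = 18] leading coefficient -6: divide by -6, so div: x = -3.

Answer: x ∈ {-3}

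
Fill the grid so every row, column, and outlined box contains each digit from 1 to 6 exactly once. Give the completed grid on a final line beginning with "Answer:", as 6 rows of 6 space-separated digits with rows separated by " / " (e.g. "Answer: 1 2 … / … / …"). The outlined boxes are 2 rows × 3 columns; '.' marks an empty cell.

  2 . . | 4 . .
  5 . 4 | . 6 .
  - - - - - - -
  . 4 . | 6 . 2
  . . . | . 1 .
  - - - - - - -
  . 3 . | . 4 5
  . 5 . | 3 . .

Step 1. [r1c3∈{1,3,6}] across box 1, 3 lands solely at r1c3. So r1c3=3.
Step 2. [r1c6∈{1}] r1c6's peers cover all but 1 ⇒ r1c6=1.
Step 3. [r3c5∈{3,5}] in col 5, 3 fits only at r3c5. So r3c5=3.
Step 4. [r5c4∈{1,2}] r5c4 is the only open cell in col 4 admitting 1 ⇒ r5c4=1.
Step 5. [r5c1∈{6}] only 6 remains possible at r5c1. So r5c1=6.
Step 6. [r4c3∈{2,5,6}] in col 3, 6 fits only at r4c3 ⇒ r4c3=6.
Step 7. [r3c1∈{1}] r3c1's peers cover all but 1, so r3c1=1.
Step 8. [r6c5∈{2}] nothing but 2 survives at r6c5. So r6c5=2.
Step 9. [r2c2∈{1}] r2c2 has the single candidate 1 ⇒ r2c2=1.
Step 10. [r6c1∈{4}] r6c1's peers cover all but 4 ⇒ r6c1=4.
Step 11. [r6c3∈{1}] r6c3 has the single candidate 1. So r6c3=1.
Step 12. [r6c6∈{6}] r6c6 is down to just 6 ⇒ r6c6=6.
Step 13. [r4c2∈{2}] r4c2 has the single candidate 2, so r4c2=2.
Step 14. [r4c6∈{4}] r4c6 has the single candidate 4 ⇒ r4c6=4.
Step 15. [r4c1∈{3}] nothing but 3 survives at r4c1, so r4c1=3.
Step 16. [r2c4∈{2}] r2c4's peers cover all but 2, so r2c4=2.
Step 17. [r5c3∈{2}] r5c3's peers cover all but 2 ⇒ r5c3=2.
Step 18. [r1c5∈{5}] r1c5's peers cover all but 5, so r1c5=5.
Step 19. [r1c2∈{6}] r1c2 has the single candidate 6, so r1c2=6.
Step 20. [r2c6∈{3}] nothing but 3 survives at r2c6. So r2c6=3.
Step 21. [r3c3∈{5}] r3c3's peers cover all but 5, so r3c3=5.
Step 22. [r4c4∈{5}] nothing but 5 survives at r4c4, so r4c4=5.

Answer: 2 6 3 4 5 1 / 5 1 4 2 6 3 / 1 4 5 6 3 2 / 3 2 6 5 1 4 / 6 3 2 1 4 5 / 4 5 1 3 2 6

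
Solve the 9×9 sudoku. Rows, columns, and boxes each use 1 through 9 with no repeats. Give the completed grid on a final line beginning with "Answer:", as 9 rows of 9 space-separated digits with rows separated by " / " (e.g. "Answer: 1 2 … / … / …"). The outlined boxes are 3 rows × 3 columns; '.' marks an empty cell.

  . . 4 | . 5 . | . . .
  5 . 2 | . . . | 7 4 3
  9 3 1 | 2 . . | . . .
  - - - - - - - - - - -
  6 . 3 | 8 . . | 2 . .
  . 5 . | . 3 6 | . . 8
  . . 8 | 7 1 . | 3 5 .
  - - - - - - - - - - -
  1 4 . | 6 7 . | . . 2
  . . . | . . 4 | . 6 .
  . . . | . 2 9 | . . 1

Step 1. [r3c8∈{8}] r3c8's peers cover all but 8, so r3c8=8.
Step 2. [r8c5∈{8}] r8c5 is down to just 8 ⇒ r8c5=8.
Step 3. [r5c1∈{2,4,7}] 2 has one home in row 5: r5c1, so r5c1=2.
Step 4. [r6c9∈{4,6,9}] in row 6, 6 fits only at r6c9, so r6c9=6.
Step 5. [r1c9∈{9}] r1c9 has the single candidate 9. So r1c9=9.
Step 6. [r8c4∈{1,3,5}] across row 8, 1 lands solely at r8c4 ⇒ r8c4=1.
Step 7. [r9c4∈{3,5}] in col 4, 5 fits only at r9c4 ⇒ r9c4=5.
Step 8. [r4c2∈{1,7,9}] col 2 places 1 nowhere but r4c2. So r4c2=1.
Step 9. [r5c3∈{7,9}] across box 4, 7 lands solely at r5c3. So r5c3=7.
Step 10. [r4c9∈{4,7}] across col 9, 4 lands solely at r4c9 ⇒ r4c9=4.
Step 11. [r8c9∈{5,7}] across col 9, 7 lands solely at r8c9. So r8c9=7.
Step 12. [r7c7∈{5,8,9}] 8 has one home in row 7: r7c7 ⇒ r7c7=8.
Step 13. [r4c5∈{9}] nothing but 9 survives at r4c5, so r4c5=9.
Step 14. [r8c7∈{5,9}] r8c7 is the only open cell in box 9 admitting 5 ⇒ r8c7=5.
Step 15. [r7c8∈{3,9}] r7c8 is the only open cell in box 9 admitting 9, so r7c8=9.
Step 16. [r3c7∈{6}] r3c7 has the single candidate 6, so r3c7=6.
Step 17. [r1c2∈{6,7,8}] 6 has one home in row 1: r1c2, so r1c2=6.
Step 18. [r1c7∈{1}] nothing but 1 survives at r1c7. So r1c7=1.
Step 19. [r1c1∈{7,8}] in box 1, 7 fits only at r1c1 ⇒ r1c1=7.
Step 20. [r1c6∈{3,8}] row 1 places 8 nowhere but r1c6. So r1c6=8.
Step 21. [r9c1∈{3,8}] across col 1, 8 lands solely at r9c1. So r9c1=8.
Step 22. [r8c2∈{2,9}] in row 8, 2 fits only at r8c2 ⇒ r8c2=2.
Step 23. [r5c4∈{4}] r5c4's peers cover all but 4, so r5c4=4.
Step 24. [r6c1∈{4}] r6c1 has the single candidate 4. So r6c1=4.
Step 25. [r2c4∈{9}] nothing but 9 survives at r2c4 ⇒ r2c4=9.
Step 26. [r5c8∈{1}] r5c8 has the single candidate 1 ⇒ r5c8=1.
Step 27. [r6c2∈{9}] r6c2 has the single candidate 9 ⇒ r6c2=9.
Step 28. [r5c7∈{9}] r5c7 has the single candidate 9 ⇒ r5c7=9.
Step 29. [r6c6∈{2}] nothing but 2 survives at r6c6, so r6c6=2.
Step 30. [r4c8∈{7}] r4c8's peers cover all but 7, so r4c8=7.
Step 31. [r1c4∈{3}] r1c4 has the single candidate 3, so r1c4=3.
Step 32. [r1c8∈{2}] r1c8 is down to just 2, so r1c8=2.
Step 33. [r9c2∈{7}] r9c2 is down to just 7, so r9c2=7.
Step 34. [r8c1∈{3}] r8c1 is down to just 3 ⇒ r8c1=3.
Step 35. [r3c6∈{7}] r3c6 has the single candidate 7, so r3c6=7.
Step 36. [r2c5∈{6}] r2c5's peers cover all but 6. So r2c5=6.
Step 37. [r3c5∈{4}] r3c5 has the single candidate 4. So r3c5=4.
Step 38. [r9c8∈{3}] r9c8's peers cover all but 3 ⇒ r9c8=3.
Step 39. [r7c3∈{5}] r7c3's peers cover all but 5. So r7c3=5.
Step 40. [r3c9∈{5}] r3c9 is down to just 5 ⇒ r3c9=5.
Step 41. [r9c3∈{6}] only 6 remains possible at r9c3. So r9c3=6.
Step 42. [r7c6∈{3}] nothing but 3 survives at r7c6, so r7c6=3.
Step 43. [r8c3∈{9}] only 9 remains possible at r8c3 ⇒ r8c3=9.
Step 44. [r2c6∈{1}] r2c6 is down to just 1 ⇒ r2c6=1.
Step 45. [r4c6∈{5}] r4c6's peers cover all but 5. So r4c6=5.
Step 46. [r2c2∈{8}] r2c2 has the single candidate 8 ⇒ r2c2=8.
Step 47. [r9c7∈{4}] only 4 remains possible at r9c7, so r9c7=4.

Answer: 7 6 4 3 5 8 1 2 9 / 5 8 2 9 6 1 7 4 3 / 9 3 1 2 4 7 6 8 5 / 6 1 3 8 9 5 2 7 4 / 2 5 7 4 3 6 9 1 8 / 4 9 8 7 1 2 3 5 6 / 1 4 5 6 7 3 8 9 2 / 3 2 9 1 8 4 5 6 7 / 8 7 6 5 2 9 4 3 1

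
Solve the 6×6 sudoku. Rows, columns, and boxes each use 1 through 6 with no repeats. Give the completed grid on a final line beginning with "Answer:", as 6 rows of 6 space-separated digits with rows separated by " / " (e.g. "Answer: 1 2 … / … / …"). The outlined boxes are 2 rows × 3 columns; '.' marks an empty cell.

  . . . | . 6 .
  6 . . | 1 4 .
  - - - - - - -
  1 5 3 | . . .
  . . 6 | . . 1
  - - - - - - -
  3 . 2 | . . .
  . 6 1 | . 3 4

Step 1. [r4c4∈{2,3,4,5}] across row 4, 3 lands solely at r4c4 ⇒ r4c4=3.
Step 2. [r2c3∈{5}] nothing but 5 survives at r2c3. So r2c3=5.
Step 3. [r1c2∈{1,2,3,4}] 1 has one home in row 1: r1c2, so r1c2=1.
Step 4. [r3c5∈{2}] r3c5's peers cover all but 2. So r3c5=2.
Step 5. [r1c6∈{2,3,5}] in row 1, 3 fits only at r1c6 ⇒ r1c6=3.
Step 6. [r5c6∈{5,6}] 5 has one home in col 6: r5c6, so r5c6=5.
Step 7. [r2c6∈{2}] nothing but 2 survives at r2c6, so r2c6=2.
Step 8. [r1c1∈{2,4}] in row 1, 2 fits only at r1c1. So r1c1=2.
Step 9. [r5c2∈{4}] nothing but 4 survives at r5c2, so r5c2=4.
Step 10. [r3c4∈{4,6}] r3c4 is the only open cell in row 3 admitting 4. So r3c4=4.
Step 11. [r4c5∈{5}] only 5 remains possible at r4c5, so r4c5=5.
Step 12. [r5c4∈{6}] only 6 remains possible at r5c4 ⇒ r5c4=6.
Step 13. [r4c1∈{4}] nothing but 4 survives at r4c1, so r4c1=4.
Step 14. [r4c2∈{2}] only 2 remains possible at r4c2, so r4c2=2.
Step 15. [r6c4∈{2}] r6c4's peers cover all but 2 ⇒ r6c4=2.
Step 16. [r1c4∈{5}] only 5 remains possible at r1c4, so r1c4=5.
Step 17. [r5c5∈{1}] only 1 remains possible at r5c5. So r5c5=1.
Step 18. [r3c6∈{6}] r3c6 is down to just 6, so r3c6=6.
Step 19. [r1c3∈{4}] r1c3's peers cover all but 4, so r1c3=4.
Step 20. [r6c1∈{5}] r6c1 has the single candidate 5 ⇒ r6c1=5.
Step 21. [r2c2∈{3}] r2c2 has the single candidate 3 ⇒ r2c2=3.

Answer: 2 1 4 5 6 3 / 6 3 5 1 4 2 / 1 5 3 4 2 6 / 4 2 6 3 5 1 / 3 4 2 6 1 5 / 5 6 1 2 3 4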